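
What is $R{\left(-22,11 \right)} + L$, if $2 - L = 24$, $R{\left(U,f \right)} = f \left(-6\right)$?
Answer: $-88$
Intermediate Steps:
$R{\left(U,f \right)} = - 6 f$
$L = -22$ ($L = 2 - 24 = -22$)
$R{\left(-22,11 \right)} + L = \left(-6\right) 11 - 22 = -66 - 22 = -88$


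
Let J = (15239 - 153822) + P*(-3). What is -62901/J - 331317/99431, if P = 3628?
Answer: -43266648708/14861653277 ≈ -2.9113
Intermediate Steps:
J = -149467 (J = (15239 - 153822) + 3628*(-3) = -138583 - 10884 = -149467)
-62901/J - 331317/99431 = -62901/(-149467) - 331317/99431 = -62901*(-1/149467) - 331317*1/99431 = 62901/149467 - 331317/99431 = -43266648708/14861653277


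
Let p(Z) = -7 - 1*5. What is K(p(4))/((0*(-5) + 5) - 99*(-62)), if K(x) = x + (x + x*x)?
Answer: 120/6143 ≈ 0.019534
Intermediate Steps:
p(Z) = -12 (p(Z) = -7 - 5 = -12)
K(x) = x² + 2*x (K(x) = x + (x + x²) = x² + 2*x)
K(p(4))/((0*(-5) + 5) - 99*(-62)) = (-12*(2 - 12))/((0*(-5) + 5) - 99*(-62)) = (-12*(-10))/((0 + 5) + 6138) = 120/(5 + 6138) = 120/6143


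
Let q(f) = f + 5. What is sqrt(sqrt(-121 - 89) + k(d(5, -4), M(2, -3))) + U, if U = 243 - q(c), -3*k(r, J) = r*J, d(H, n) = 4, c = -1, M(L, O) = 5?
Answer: 239 + sqrt(-60 + 9*I*sqrt(210))/3 ≈ 241.15 + 3.3629*I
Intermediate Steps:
q(f) = 5 + f
k(r, J) = -J*r/3 (k(r, J) = -r*J/3 = -J*r/3)
U = 239 (U = 243 - (5 - 1) = 243 - 1*4 = 243 - 4 = 239)
sqrt(sqrt(-121 - 89) + k(d(5, -4), M(2, -3))) + U = sqrt(sqrt(-121 - 89) - 1/3*5*4) + 239 = sqrt(sqrt(-210) - 20/3) + 239 = sqrt(I*sqrt(210) - 20/3) + 239 = sqrt(-20/3 + I*sqrt(210)) + 239 = 239 + sqrt(-20/3 + I*sqrt(210))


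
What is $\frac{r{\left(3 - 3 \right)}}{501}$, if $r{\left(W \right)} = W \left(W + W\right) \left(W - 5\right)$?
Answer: $0$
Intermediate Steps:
$r{\left(W \right)} = 2 W^{2} \left(-5 + W\right)$ ($r{\left(W \right)} = W 2 W \left(-5 + W\right) = 2 W^{2} \left(-5 + W\right)$)
$\frac{r{\left(3 - 3 \right)}}{501} = \frac{2 \left(3 - 3\right)^{2} \left(-5 + \left(3 - 3\right)\right)}{501} = 2 \left(3 - 3\right)^{2} \left(-5 + \left(3 - 3\right)\right) \frac{1}{501} = 2 \cdot 0^{2} \left(-5 + 0\right) \frac{1}{501} = 2 \cdot 0 \left(-5\right) \frac{1}{501} = 0 \cdot \frac{1}{501} = 0$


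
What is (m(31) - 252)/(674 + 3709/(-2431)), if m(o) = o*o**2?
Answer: 71809309/1634785 ≈ 43.926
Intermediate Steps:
m(o) = o**3
(m(31) - 252)/(674 + 3709/(-2431)) = (31**3 - 252)/(674 + 3709/(-2431)) = (29791 - 252)/(674 + 3709*(-1/2431)) = 29539/(674 - 3709/2431) = 29539/(1634785/2431) = 29539*(2431/1634785) = 71809309/1634785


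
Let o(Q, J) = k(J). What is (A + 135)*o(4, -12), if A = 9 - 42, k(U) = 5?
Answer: 510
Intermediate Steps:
o(Q, J) = 5
A = -33
(A + 135)*o(4, -12) = (-33 + 135)*5 = 102*5 = 510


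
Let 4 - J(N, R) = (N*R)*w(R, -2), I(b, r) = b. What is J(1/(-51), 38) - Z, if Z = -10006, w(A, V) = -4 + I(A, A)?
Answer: 30106/3 ≈ 10035.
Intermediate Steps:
w(A, V) = -4 + A
J(N, R) = 4 - N*R*(-4 + R)
J(1/(-51), 38) - Z = (4 - 1*38*(-4 + 38)/(-51)) - 1*(-10006) = (4 - 1*(-1/51)*38*34) + 10006 = (4 + 76/3) + 10006 = 88/3 + 10006 = 30106/3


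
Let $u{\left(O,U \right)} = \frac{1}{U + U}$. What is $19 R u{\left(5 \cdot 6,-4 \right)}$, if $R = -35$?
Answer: $\frac{665}{8} \approx 83.125$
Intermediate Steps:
$u{\left(O,U \right)} = \frac{1}{2 U}$
$19 R u{\left(5 \cdot 6,-4 \right)} = 19 \left(-35\right) \frac{1}{2 \left(-4\right)} = - 665 \cdot \frac{1}{2} \left(- \frac{1}{4}\right) = \left(-665\right) \left(- \frac{1}{8}\right) = \frac{665}{8}$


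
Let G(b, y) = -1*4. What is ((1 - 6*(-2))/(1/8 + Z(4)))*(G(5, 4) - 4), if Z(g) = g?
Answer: -832/33 ≈ -25.212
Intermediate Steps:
G(b, y) = -4
((1 - 6*(-2))/(1/8 + Z(4)))*(G(5, 4) - 4) = ((1 - 6*(-2))/(1/8 + 4))*(-4 - 4) = ((1 + 12)/(1/8 + 4))*(-8) = (13/(33/8))*(-8) = (13*(8/33))*(-8) = (104/33)*(-8) = -832/33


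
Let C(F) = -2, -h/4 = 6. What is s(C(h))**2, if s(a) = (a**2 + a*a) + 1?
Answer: 81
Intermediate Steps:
h = -24 (h = -4*6 = -24)
s(a) = 1 + 2*a**2 (s(a) = (a**2 + a**2) + 1 = 2*a**2 + 1 = 1 + 2*a**2)
s(C(h))**2 = (1 + 2*(-2)**2)**2 = (1 + 2*4)**2 = (1 + 8)**2 = 9**2 = 81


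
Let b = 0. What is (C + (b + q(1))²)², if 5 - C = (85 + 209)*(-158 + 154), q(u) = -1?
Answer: 1397124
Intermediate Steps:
C = 1181 (C = 5 - (85 + 209)*(-158 + 154) = 5 - 294*(-4) = 5 - 1*(-1176) = 5 + 1176 = 1181)
(C + (b + q(1))²)² = (1181 + (0 - 1)²)² = (1181 + (-1)²)² = (1181 + 1)² = 1182² = 1397124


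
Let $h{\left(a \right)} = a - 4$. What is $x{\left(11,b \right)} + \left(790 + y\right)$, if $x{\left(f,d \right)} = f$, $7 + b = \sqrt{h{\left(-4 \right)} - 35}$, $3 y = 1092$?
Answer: $1165$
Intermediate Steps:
$h{\left(a \right)} = -4 + a$
$y = 364$ ($y = \frac{1}{3} \cdot 1092 = 364$)
$b = -7 + i \sqrt{43}$ ($b = -7 + \sqrt{\left(-4 - 4\right) - 35} = -7 + \sqrt{-8 - 35} = -7 + \sqrt{-43} = -7 + i \sqrt{43} \approx -7.0 + 6.5574 i$)
$x{\left(11,b \right)} + \left(790 + y\right) = 11 + \left(790 + 364\right) = 11 + 1154 = 1165$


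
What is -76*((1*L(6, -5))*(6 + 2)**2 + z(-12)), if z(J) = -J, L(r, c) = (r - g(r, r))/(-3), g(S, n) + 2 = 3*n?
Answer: -51376/3 ≈ -17125.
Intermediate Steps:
g(S, n) = -2 + 3*n
L(r, c) = -2/3 + 2*r/3 (L(r, c) = (r - (-2 + 3*r))/(-3) = (r + (2 - 3*r))*(-1/3) = (2 - 2*r)*(-1/3) = -2/3 + 2*r/3)
-76*((1*L(6, -5))*(6 + 2)**2 + z(-12)) = -76*((1*(-2/3 + (2/3)*6))*(6 + 2)**2 - 1*(-12)) = -76*((1*(-2/3 + 4))*8**2 + 12) = -76*((1*(10/3))*64 + 12) = -76*((10/3)*64 + 12) = -76*(640/3 + 12) = -76*676/3 = -51376/3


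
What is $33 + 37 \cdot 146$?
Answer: $5435$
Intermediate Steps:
$33 + 37 \cdot 146 = 33 + 5402 = 5435$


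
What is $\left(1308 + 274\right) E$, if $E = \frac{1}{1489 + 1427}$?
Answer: $\frac{791}{1458} \approx 0.54252$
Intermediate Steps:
$E = \frac{1}{2916} \approx 0.00034294$
$\left(1308 + 274\right) E = \left(1308 + 274\right) \frac{1}{2916} = 1582 \cdot \frac{1}{2916} = \frac{791}{1458}$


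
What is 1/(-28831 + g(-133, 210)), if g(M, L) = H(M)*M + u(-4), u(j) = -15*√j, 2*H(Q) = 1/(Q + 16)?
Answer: -1578639114/45512896315441 + 1642680*I/45512896315441 ≈ -3.4686e-5 + 3.6093e-8*I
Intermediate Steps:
H(Q) = 1/(2*(16 + Q)) (H(Q) = 1/(2*(Q + 16)) = 1/(2*(16 + Q)))
g(M, L) = -30*I + M/(2*(16 + M)) (g(M, L) = (1/(2*(16 + M)))*M - 30*I = M/(2*(16 + M)) - 30*I = -30*I + M/(2*(16 + M)))
1/(-28831 + g(-133, 210)) = 1/(-28831 + (-133 - 60*I*(16 - 133))/(2*(16 - 133))) = 1/(-28831 + (½)*(-133 - 60*I*(-117))/(-117)) = 1/(-28831 + (½)*(-1/117)*(-133 + 7020*I)) = 1/(-28831 + (133/234 - 30*I)) = 1/(-6746321/234 - 30*I) = 54756*(-6746321/234 + 30*I)/45512896315441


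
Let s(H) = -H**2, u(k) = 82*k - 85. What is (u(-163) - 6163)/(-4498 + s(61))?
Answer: 19614/8219 ≈ 2.3864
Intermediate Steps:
u(k) = -85 + 82*k
(u(-163) - 6163)/(-4498 + s(61)) = ((-85 + 82*(-163)) - 6163)/(-4498 - 1*61**2) = ((-85 - 13366) - 6163)/(-4498 - 1*3721) = (-13451 - 6163)/(-4498 - 3721) = -19614/(-8219) = -19614*(-1/8219) = 19614/8219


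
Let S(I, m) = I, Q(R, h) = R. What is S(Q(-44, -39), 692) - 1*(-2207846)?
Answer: 2207802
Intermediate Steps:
S(Q(-44, -39), 692) - 1*(-2207846) = -44 - 1*(-2207846) = -44 + 2207846 = 2207802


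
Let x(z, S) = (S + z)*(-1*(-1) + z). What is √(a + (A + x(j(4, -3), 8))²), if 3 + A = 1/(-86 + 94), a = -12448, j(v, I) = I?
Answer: I*√786063/8 ≈ 110.83*I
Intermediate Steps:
A = -23/8 (A = -3 + 1/(-86 + 94) = -3 + 1/8 = -3 + ⅛ = -23/8 ≈ -2.8750)
x(z, S) = (1 + z)*(S + z) (x(z, S) = (S + z)*(1 + z) = (1 + z)*(S + z))
√(a + (A + x(j(4, -3), 8))²) = √(-12448 + (-23/8 + (8 - 3 + (-3)² + 8*(-3)))²) = √(-12448 + (-23/8 + (8 - 3 + 9 - 24))²) = √(-12448 + (-23/8 - 10)²) = √(-12448 + (-103/8)²) = √(-12448 + 10609/64) = √(-786063/64) = I*√786063/8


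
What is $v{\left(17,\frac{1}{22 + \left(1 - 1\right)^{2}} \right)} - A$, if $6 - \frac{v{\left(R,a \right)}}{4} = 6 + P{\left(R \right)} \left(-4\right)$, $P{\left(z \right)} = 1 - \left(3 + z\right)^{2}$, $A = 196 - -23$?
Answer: $-6603$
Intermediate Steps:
$A = 219$ ($A = 196 + 23 = 219$)
$v{\left(R,a \right)} = 16 - 16 \left(3 + R\right)^{2}$ ($v{\left(R,a \right)} = 24 - 4 \left(6 + \left(1 - \left(3 + R\right)^{2}\right) \left(-4\right)\right) = 24 - 4 \left(6 + \left(-4 + 4 \left(3 + R\right)^{2}\right)\right) = 24 - 4 \left(2 + 4 \left(3 + R\right)^{2}\right) = 24 - \left(8 + 16 \left(3 + R\right)^{2}\right) = 16 - 16 \left(3 + R\right)^{2}$)
$v{\left(17,\frac{1}{22 + \left(1 - 1\right)^{2}} \right)} - A = \left(16 - 16 \left(3 + 17\right)^{2}\right) - 219 = \left(16 - 16 \cdot 20^{2}\right) - 219 = \left(16 - 6400\right) - 219 = -6384 - 219 = -6603$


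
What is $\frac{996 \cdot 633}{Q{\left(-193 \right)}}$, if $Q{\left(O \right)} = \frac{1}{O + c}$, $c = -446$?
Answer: $-402869052$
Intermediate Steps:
$Q{\left(O \right)} = \frac{1}{-446 + O}$ ($Q{\left(O \right)} = \frac{1}{O - 446} = \frac{1}{-446 + O}$)
$\frac{996 \cdot 633}{Q{\left(-193 \right)}} = \frac{996 \cdot 633}{\frac{1}{-446 - 193}} = \frac{630468}{\frac{1}{-639}} = \frac{630468}{- \frac{1}{639}} = 630468 \left(-639\right) = -402869052$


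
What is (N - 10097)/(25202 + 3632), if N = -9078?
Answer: -1475/2218 ≈ -0.66501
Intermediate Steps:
(N - 10097)/(25202 + 3632) = (-9078 - 10097)/(25202 + 3632) = -19175/28834 = -19175*1/28834 = -1475/2218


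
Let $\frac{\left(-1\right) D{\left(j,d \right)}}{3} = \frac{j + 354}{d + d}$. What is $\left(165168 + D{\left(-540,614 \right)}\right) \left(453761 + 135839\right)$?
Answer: $\frac{29896679458800}{307} \approx 9.7383 \cdot 10^{10}$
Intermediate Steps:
$D{\left(j,d \right)} = - \frac{3 \left(354 + j\right)}{2 d}$ ($D{\left(j,d \right)} = - 3 \frac{j + 354}{d + d} = - 3 \frac{354 + j}{2 d} = - \frac{3 \left(354 + j\right)}{2 d}$)
$\left(165168 + D{\left(-540,614 \right)}\right) \left(453761 + 135839\right) = \left(165168 + \frac{3 \left(-354 - -540\right)}{2 \cdot 614}\right) \left(453761 + 135839\right) = \left(165168 + \frac{3}{2} \cdot \frac{1}{614} \left(-354 + 540\right)\right) 589600 = \left(165168 + \frac{3}{2} \cdot \frac{1}{614} \cdot 186\right) 589600 = \left(165168 + \frac{279}{614}\right) 589600 = \frac{101413431}{614} \cdot 589600 = \frac{29896679458800}{307}$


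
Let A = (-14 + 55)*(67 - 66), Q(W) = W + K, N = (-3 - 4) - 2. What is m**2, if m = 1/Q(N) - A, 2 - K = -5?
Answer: 6889/4 ≈ 1722.3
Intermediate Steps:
K = 7 (K = 2 - 1*(-5) = 2 + 5 = 7)
N = -9 (N = -7 - 2 = -9)
Q(W) = 7 + W (Q(W) = W + 7 = 7 + W)
A = 41 (A = 41*1 = 41)
m = -83/2 (m = 1/(7 - 9) - 1*41 = 1/(-2) - 41 = -1/2 - 41 = -83/2 ≈ -41.500)
m**2 = (-83/2)**2 = 6889/4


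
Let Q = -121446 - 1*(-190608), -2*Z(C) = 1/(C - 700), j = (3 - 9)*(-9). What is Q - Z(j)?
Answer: 89357303/1292 ≈ 69162.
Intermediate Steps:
j = 54 (j = -6*(-9) = 54)
Z(C) = -1/(2*(-700 + C)) (Z(C) = -1/(2*(C - 700)) = -1/(2*(-700 + C)))
Q = 69162 (Q = -121446 + 190608 = 69162)
Q - Z(j) = 69162 - (-1)/(-1400 + 2*54) = 69162 - (-1)/(-1400 + 108) = 69162 - (-1)/(-1292) = 69162 - (-1)*(-1)/1292 = 69162 - 1*1/1292 = 69162 - 1/1292 = 89357303/1292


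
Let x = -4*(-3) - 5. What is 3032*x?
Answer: 21224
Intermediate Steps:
x = 7 (x = 12 - 5 = 7)
3032*x = 3032*7 = 21224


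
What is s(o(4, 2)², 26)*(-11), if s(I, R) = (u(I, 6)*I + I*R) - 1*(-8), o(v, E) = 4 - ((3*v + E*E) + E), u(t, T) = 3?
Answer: -62612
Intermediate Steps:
o(v, E) = 4 - E - E² - 3*v (o(v, E) = 4 - ((3*v + E²) + E) = 4 - ((E² + 3*v) + E) = 4 - (E + E² + 3*v) = 4 + (-E - E² - 3*v) = 4 - E - E² - 3*v)
s(I, R) = 8 + 3*I + I*R (s(I, R) = (3*I + I*R) - 1*(-8) = (3*I + I*R) + 8 = 8 + 3*I + I*R)
s(o(4, 2)², 26)*(-11) = (8 + 3*(4 - 1*2 - 1*2² - 3*4)² + (4 - 1*2 - 1*2² - 3*4)²*26)*(-11) = (8 + 3*(4 - 2 - 1*4 - 12)² + (4 - 2 - 1*4 - 12)²*26)*(-11) = (8 + 3*(4 - 2 - 4 - 12)² + (4 - 2 - 4 - 12)²*26)*(-11) = (8 + 3*(-14)² + (-14)²*26)*(-11) = (8 + 3*196 + 196*26)*(-11) = (8 + 588 + 5096)*(-11) = 5692*(-11) = -62612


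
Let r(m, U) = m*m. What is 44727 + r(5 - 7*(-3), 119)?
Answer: 45403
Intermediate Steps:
r(m, U) = m**2
44727 + r(5 - 7*(-3), 119) = 44727 + (5 - 7*(-3))**2 = 44727 + (5 + 21)**2 = 44727 + 26**2 = 44727 + 676 = 45403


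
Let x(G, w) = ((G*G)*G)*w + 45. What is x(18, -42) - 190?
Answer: -245089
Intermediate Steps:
x(G, w) = 45 + w*G**3 (x(G, w) = (G**2*G)*w + 45 = G**3*w + 45 = w*G**3 + 45 = 45 + w*G**3)
x(18, -42) - 190 = (45 - 42*18**3) - 190 = (45 - 42*5832) - 190 = (45 - 244944) - 190 = -244899 - 190 = -245089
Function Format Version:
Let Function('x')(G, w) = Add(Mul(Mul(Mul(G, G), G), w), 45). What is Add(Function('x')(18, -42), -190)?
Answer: -245089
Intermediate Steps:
Function('x')(G, w) = Add(45, Mul(w, Pow(G, 3))) (Function('x')(G, w) = Add(Mul(Mul(Pow(G, 2), G), w), 45) = Add(Mul(Pow(G, 3), w), 45) = Add(Mul(w, Pow(G, 3)), 45) = Add(45, Mul(w, Pow(G, 3))))
Add(Function('x')(18, -42), -190) = Add(Add(45, Mul(-42, Pow(18, 3))), -190) = Add(Add(45, Mul(-42, 5832)), -190) = Add(Add(45, -244944), -190) = Add(-244899, -190) = -245089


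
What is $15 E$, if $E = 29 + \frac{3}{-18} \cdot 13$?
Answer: $\frac{805}{2} \approx 402.5$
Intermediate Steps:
$E = \frac{161}{6}$ ($E = 29 + 3 \left(- \frac{1}{18}\right) 13 = 29 - \frac{13}{6} = \frac{161}{6} \approx 26.833$)
$15 E = 15 \cdot \frac{161}{6} = \frac{805}{2}$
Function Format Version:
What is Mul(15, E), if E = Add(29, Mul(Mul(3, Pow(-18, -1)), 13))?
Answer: Rational(805, 2) ≈ 402.50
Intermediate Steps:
E = Rational(161, 6) (E = Add(29, Mul(Mul(3, Rational(-1, 18)), 13)) = Add(29, Mul(Rational(-1, 6), 13)) = Add(29, Rational(-13, 6)) = Rational(161, 6) ≈ 26.833)
Mul(15, E) = Mul(15, Rational(161, 6)) = Rational(805, 2)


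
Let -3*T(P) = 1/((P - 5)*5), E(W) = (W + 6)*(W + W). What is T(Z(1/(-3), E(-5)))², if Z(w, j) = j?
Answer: 1/50625 ≈ 1.9753e-5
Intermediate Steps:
E(W) = 2*W*(6 + W) (E(W) = (6 + W)*(2*W) = 2*W*(6 + W))
T(P) = -1/(15*(-5 + P)) (T(P) = -1/(3*(P - 5)*5) = -1/(3*(-5 + P)*5) = -1/(15*(-5 + P)))
T(Z(1/(-3), E(-5)))² = (-1/(-75 + 15*(2*(-5)*(6 - 5))))² = (-1/(-75 + 15*(2*(-5)*1)))² = (-1/(-75 + 15*(-10)))² = (-1/(-75 - 150))² = (-1/(-225))² = (-1*(-1/225))² = (1/225)² = 1/50625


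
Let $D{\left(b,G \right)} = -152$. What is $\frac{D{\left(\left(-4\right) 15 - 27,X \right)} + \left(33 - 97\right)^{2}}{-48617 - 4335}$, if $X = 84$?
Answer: $- \frac{493}{6619} \approx -0.074483$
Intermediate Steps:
$\frac{D{\left(\left(-4\right) 15 - 27,X \right)} + \left(33 - 97\right)^{2}}{-48617 - 4335} = \frac{-152 + \left(33 - 97\right)^{2}}{-48617 - 4335} = \frac{-152 + \left(-64\right)^{2}}{-52952} = \left(-152 + 4096\right) \left(- \frac{1}{52952}\right) = 3944 \left(- \frac{1}{52952}\right) = - \frac{493}{6619}$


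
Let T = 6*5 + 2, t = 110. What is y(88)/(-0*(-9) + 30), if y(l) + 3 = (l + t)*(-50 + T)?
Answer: -1189/10 ≈ -118.90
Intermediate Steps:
T = 32 (T = 30 + 2 = 32)
y(l) = -1983 - 18*l (y(l) = -3 + (l + 110)*(-50 + 32) = -3 + (110 + l)*(-18) = -3 + (-1980 - 18*l) = -1983 - 18*l)
y(88)/(-0*(-9) + 30) = (-1983 - 18*88)/(-0*(-9) + 30) = (-1983 - 1584)/(-155*0 + 30) = -3567/(0 + 30) = -3567/30 = -3567*1/30 = -1189/10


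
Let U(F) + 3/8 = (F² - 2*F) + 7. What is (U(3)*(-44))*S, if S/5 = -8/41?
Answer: 16940/41 ≈ 413.17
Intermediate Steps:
S = -40/41 (S = 5*(-8/41) = -40/41 ≈ -0.97561)
U(F) = 53/8 + F² - 2*F (U(F) = -3/8 + ((F² - 2*F) + 7) = -3/8 + (7 + F² - 2*F) = 53/8 + F² - 2*F)
(U(3)*(-44))*S = ((53/8 + 3² - 2*3)*(-44))*(-40/41) = ((53/8 + 9 - 6)*(-44))*(-40/41) = ((77/8)*(-44))*(-40/41) = -847/2*(-40/41) = 16940/41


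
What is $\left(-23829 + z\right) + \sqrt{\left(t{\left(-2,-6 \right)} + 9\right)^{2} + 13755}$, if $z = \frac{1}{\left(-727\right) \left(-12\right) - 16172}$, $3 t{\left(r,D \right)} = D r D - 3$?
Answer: $- \frac{177478393}{7448} + \sqrt{14011} \approx -23711.0$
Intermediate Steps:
$t{\left(r,D \right)} = -1 + \frac{r D^{2}}{3}$ ($t{\left(r,D \right)} = \frac{D r D - 3}{3} = \frac{r D^{2} - 3}{3} = \frac{-3 + r D^{2}}{3} = -1 + \frac{r D^{2}}{3}$)
$z = - \frac{1}{7448}$ ($z = \frac{1}{8724 - 16172} = \frac{1}{-7448} = - \frac{1}{7448} \approx -0.00013426$)
$\left(-23829 + z\right) + \sqrt{\left(t{\left(-2,-6 \right)} + 9\right)^{2} + 13755} = \left(-23829 - \frac{1}{7448}\right) + \sqrt{\left(\left(-1 + \frac{1}{3} \left(-2\right) \left(-6\right)^{2}\right) + 9\right)^{2} + 13755} = - \frac{177478393}{7448} + \sqrt{\left(\left(-1 + \frac{1}{3} \left(-2\right) 36\right) + 9\right)^{2} + 13755} = - \frac{177478393}{7448} + \sqrt{\left(\left(-1 - 24\right) + 9\right)^{2} + 13755} = - \frac{177478393}{7448} + \sqrt{\left(-25 + 9\right)^{2} + 13755} = - \frac{177478393}{7448} + \sqrt{\left(-16\right)^{2} + 13755} = - \frac{177478393}{7448} + \sqrt{256 + 13755} = - \frac{177478393}{7448} + \sqrt{14011}$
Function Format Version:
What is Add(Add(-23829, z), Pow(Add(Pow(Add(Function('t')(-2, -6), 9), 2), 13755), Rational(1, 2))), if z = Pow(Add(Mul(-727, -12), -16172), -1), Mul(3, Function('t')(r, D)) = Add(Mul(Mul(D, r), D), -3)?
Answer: Add(Rational(-177478393, 7448), Pow(14011, Rational(1, 2))) ≈ -23711.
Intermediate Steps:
Function('t')(r, D) = Add(-1, Mul(Rational(1, 3), r, Pow(D, 2))) (Function('t')(r, D) = Mul(Rational(1, 3), Add(Mul(Mul(D, r), D), -3)) = Mul(Rational(1, 3), Add(Mul(r, Pow(D, 2)), -3)) = Mul(Rational(1, 3), Add(-3, Mul(r, Pow(D, 2)))) = Add(-1, Mul(Rational(1, 3), r, Pow(D, 2))))
z = Rational(-1, 7448) (z = Pow(Add(8724, -16172), -1) = Pow(-7448, -1) = Rational(-1, 7448) ≈ -0.00013426)
Add(Add(-23829, z), Pow(Add(Pow(Add(Function('t')(-2, -6), 9), 2), 13755), Rational(1, 2))) = Add(Add(-23829, Rational(-1, 7448)), Pow(Add(Pow(Add(Add(-1, Mul(Rational(1, 3), -2, Pow(-6, 2))), 9), 2), 13755), Rational(1, 2))) = Add(Rational(-177478393, 7448), Pow(Add(Pow(Add(Add(-1, Mul(Rational(1, 3), -2, 36)), 9), 2), 13755), Rational(1, 2))) = Add(Rational(-177478393, 7448), Pow(Add(Pow(Add(Add(-1, -24), 9), 2), 13755), Rational(1, 2))) = Add(Rational(-177478393, 7448), Pow(Add(Pow(Add(-25, 9), 2), 13755), Rational(1, 2))) = Add(Rational(-177478393, 7448), Pow(Add(Pow(-16, 2), 13755), Rational(1, 2))) = Add(Rational(-177478393, 7448), Pow(Add(256, 13755), Rational(1, 2))) = Add(Rational(-177478393, 7448), Pow(14011, Rational(1, 2)))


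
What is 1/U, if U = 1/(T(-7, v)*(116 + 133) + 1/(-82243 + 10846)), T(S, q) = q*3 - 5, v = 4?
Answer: 124444970/71397 ≈ 1743.0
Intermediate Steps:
T(S, q) = -5 + 3*q (T(S, q) = 3*q - 5 = -5 + 3*q)
U = 71397/124444970 (U = 1/((-5 + 3*4)*(116 + 133) + 1/(-82243 + 10846)) = 1/((-5 + 12)*249 + 1/(-71397)) = 1/(7*249 - 1/71397) = 1/(1743 - 1/71397) = 1/(124444970/71397) = 71397/124444970 ≈ 0.00057372)
1/U = 1/(71397/124444970) = 124444970/71397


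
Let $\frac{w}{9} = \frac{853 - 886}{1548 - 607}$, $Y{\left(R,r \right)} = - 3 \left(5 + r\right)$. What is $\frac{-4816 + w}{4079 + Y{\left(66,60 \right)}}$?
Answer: $- \frac{4532153}{3654844} \approx -1.24$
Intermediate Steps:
$Y{\left(R,r \right)} = -15 - 3 r$
$w = - \frac{297}{941}$ ($w = 9 \frac{853 - 886}{1548 - 607} = 9 \left(- \frac{33}{941}\right) = - \frac{297}{941} \approx -0.31562$)
$\frac{-4816 + w}{4079 + Y{\left(66,60 \right)}} = \frac{-4816 - \frac{297}{941}}{4079 - 195} = - \frac{4532153}{941 \left(4079 - 195\right)} = - \frac{4532153}{941 \cdot 3884} = \left(- \frac{4532153}{941}\right) \frac{1}{3884} = - \frac{4532153}{3654844}$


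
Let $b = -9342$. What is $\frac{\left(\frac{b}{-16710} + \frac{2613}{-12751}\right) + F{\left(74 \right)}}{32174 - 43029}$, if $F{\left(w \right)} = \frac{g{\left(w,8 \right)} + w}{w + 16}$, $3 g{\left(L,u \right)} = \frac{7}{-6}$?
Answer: $- \frac{13485213823}{124894778825700} \approx -0.00010797$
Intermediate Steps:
$g{\left(L,u \right)} = - \frac{7}{18}$ ($g{\left(L,u \right)} = \frac{7 \frac{1}{-6}}{3} = \frac{7 \left(- \frac{1}{6}\right)}{3} = \frac{1}{3} \left(- \frac{7}{6}\right) = - \frac{7}{18}$)
$F{\left(w \right)} = \frac{- \frac{7}{18} + w}{16 + w}$ ($F{\left(w \right)} = \frac{- \frac{7}{18} + w}{w + 16} = \frac{- \frac{7}{18} + w}{16 + w}$)
$\frac{\left(\frac{b}{-16710} + \frac{2613}{-12751}\right) + F{\left(74 \right)}}{32174 - 43029} = \frac{\left(- \frac{9342}{-16710} + \frac{2613}{-12751}\right) + \frac{- \frac{7}{18} + 74}{16 + 74}}{32174 - 43029} = \frac{\left(\left(-9342\right) \left(- \frac{1}{16710}\right) + 2613 \left(- \frac{1}{12751}\right)\right) + \frac{1}{90} \cdot \frac{1325}{18}}{-10855} = \left(\left(\frac{1557}{2785} - \frac{2613}{12751}\right) + \frac{1}{90} \cdot \frac{1325}{18}\right) \left(- \frac{1}{10855}\right) = \left(\frac{12576102}{35511535} + \frac{265}{324}\right) \left(- \frac{1}{10855}\right) = \frac{13485213823}{11505737340} \left(- \frac{1}{10855}\right) = - \frac{13485213823}{124894778825700}$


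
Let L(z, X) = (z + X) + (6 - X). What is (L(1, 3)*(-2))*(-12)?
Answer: 168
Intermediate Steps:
L(z, X) = 6 + z (L(z, X) = (X + z) + (6 - X) = 6 + z)
(L(1, 3)*(-2))*(-12) = ((6 + 1)*(-2))*(-12) = (7*(-2))*(-12) = -14*(-12) = 168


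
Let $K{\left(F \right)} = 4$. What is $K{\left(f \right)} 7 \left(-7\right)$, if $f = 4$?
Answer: $-196$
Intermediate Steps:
$K{\left(f \right)} 7 \left(-7\right) = 4 \cdot 7 \left(-7\right) = 28 \left(-7\right) = -196$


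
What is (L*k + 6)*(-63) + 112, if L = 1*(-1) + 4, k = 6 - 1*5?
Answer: -455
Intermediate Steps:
k = 1 (k = 6 - 5 = 1)
L = 3 (L = -1 + 4 = 3)
(L*k + 6)*(-63) + 112 = (3*1 + 6)*(-63) + 112 = (3 + 6)*(-63) + 112 = 9*(-63) + 112 = -567 + 112 = -455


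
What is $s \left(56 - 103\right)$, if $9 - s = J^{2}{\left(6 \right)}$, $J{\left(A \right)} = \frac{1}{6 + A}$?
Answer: $- \frac{60865}{144} \approx -422.67$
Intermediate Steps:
$s = \frac{1295}{144}$ ($s = 9 - \left(\frac{1}{6 + 6}\right)^{2} = 9 - \left(\frac{1}{12}\right)^{2} = 9 - \frac{1}{144} = \frac{1295}{144} \approx 8.9931$)
$s \left(56 - 103\right) = \frac{1295 \left(56 - 103\right)}{144} = \frac{1295}{144} \left(-47\right) = - \frac{60865}{144}$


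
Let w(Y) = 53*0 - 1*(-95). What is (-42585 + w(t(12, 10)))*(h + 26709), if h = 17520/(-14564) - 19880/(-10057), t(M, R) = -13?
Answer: -41557180027710970/36617537 ≈ -1.1349e+9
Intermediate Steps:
w(Y) = 95 (w(Y) = 0 + 95 = 95)
h = 28333420/36617537 (h = 17520*(-1/14564) - 19880*(-1/10057) = -4380/3641 + 19880/10057 = 28333420/36617537 ≈ 0.77377)
(-42585 + w(t(12, 10)))*(h + 26709) = (-42585 + 95)*(28333420/36617537 + 26709) = -42490*978046129153/36617537 = -41557180027710970/36617537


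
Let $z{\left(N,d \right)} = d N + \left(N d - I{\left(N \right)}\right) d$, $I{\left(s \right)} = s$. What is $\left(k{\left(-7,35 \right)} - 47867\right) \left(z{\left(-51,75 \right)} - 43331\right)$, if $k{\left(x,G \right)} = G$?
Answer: $15794413392$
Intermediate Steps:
$z{\left(N,d \right)} = N d + d \left(- N + N d\right)$ ($z{\left(N,d \right)} = d N + \left(N d - N\right) d = N d + \left(- N + N d\right) d = N d + d \left(- N + N d\right)$)
$\left(k{\left(-7,35 \right)} - 47867\right) \left(z{\left(-51,75 \right)} - 43331\right) = \left(35 - 47867\right) \left(- 51 \cdot 75^{2} - 43331\right) = - 47832 \left(\left(-51\right) 5625 - 43331\right) = - 47832 \left(-286875 - 43331\right) = \left(-47832\right) \left(-330206\right) = 15794413392$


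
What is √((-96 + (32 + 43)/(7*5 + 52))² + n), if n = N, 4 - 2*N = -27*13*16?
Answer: √9975291/29 ≈ 108.91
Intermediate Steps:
N = 2810 (N = 2 - (-27*13)*16/2 = 2 - (-351)*16/2 = 2 - ½*(-5616) = 2 + 2808 = 2810)
n = 2810
√((-96 + (32 + 43)/(7*5 + 52))² + n) = √((-96 + (32 + 43)/(7*5 + 52))² + 2810) = √((-96 + 75/(35 + 52))² + 2810) = √((-96 + 75/87)² + 2810) = √((-96 + 75*(1/87))² + 2810) = √((-96 + 25/29)² + 2810) = √((-2759/29)² + 2810) = √(7612081/841 + 2810) = √(9975291/841) = √9975291/29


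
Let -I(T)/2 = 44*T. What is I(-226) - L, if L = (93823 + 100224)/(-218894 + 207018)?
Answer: 236383935/11876 ≈ 19904.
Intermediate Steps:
I(T) = -88*T
L = -194047/11876 (L = 194047/(-11876) = 194047*(-1/11876) = -194047/11876 ≈ -16.339)
I(-226) - L = -88*(-226) - 1*(-194047/11876) = 19888 + 194047/11876 = 236383935/11876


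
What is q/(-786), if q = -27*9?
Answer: 81/262 ≈ 0.30916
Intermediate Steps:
q = -243
q/(-786) = -243/(-786) = -243*(-1/786) = 81/262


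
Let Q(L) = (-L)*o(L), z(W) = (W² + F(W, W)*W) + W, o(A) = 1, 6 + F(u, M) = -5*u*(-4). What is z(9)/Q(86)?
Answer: -828/43 ≈ -19.256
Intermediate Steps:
F(u, M) = -6 + 20*u (F(u, M) = -6 - 5*u*(-4) = -6 + 20*u)
z(W) = W + W² + W*(-6 + 20*W) (z(W) = (W² + (-6 + 20*W)*W) + W = (W² + W*(-6 + 20*W)) + W = W + W² + W*(-6 + 20*W))
Q(L) = -L (Q(L) = -L*1 = -L)
z(9)/Q(86) = (9*(-5 + 21*9))/((-1*86)) = (9*(-5 + 189))/(-86) = (9*184)*(-1/86) = 1656*(-1/86) = -828/43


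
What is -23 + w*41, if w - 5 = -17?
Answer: -515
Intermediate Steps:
w = -12 (w = 5 - 17 = -12)
-23 + w*41 = -23 - 12*41 = -23 - 492 = -515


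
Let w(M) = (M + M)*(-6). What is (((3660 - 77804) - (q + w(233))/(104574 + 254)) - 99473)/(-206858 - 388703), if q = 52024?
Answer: 4549993026/15607867127 ≈ 0.29152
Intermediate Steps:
w(M) = -12*M (w(M) = (2*M)*(-6) = -12*M)
(((3660 - 77804) - (q + w(233))/(104574 + 254)) - 99473)/(-206858 - 388703) = (((3660 - 77804) - (52024 - 12*233)/(104574 + 254)) - 99473)/(-206858 - 388703) = ((-74144 - (52024 - 2796)/104828) - 99473)/(-595561) = ((-74144 - 49228/104828) - 99473)*(-1/595561) = ((-74144 - 1*12307/26207) - 99473)*(-1/595561) = ((-74144 - 12307/26207) - 99473)*(-1/595561) = (-1943104115/26207 - 99473)*(-1/595561) = -4549993026/26207*(-1/595561) = 4549993026/15607867127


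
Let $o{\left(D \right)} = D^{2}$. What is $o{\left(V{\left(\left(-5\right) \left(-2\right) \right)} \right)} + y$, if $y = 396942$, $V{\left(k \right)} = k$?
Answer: $397042$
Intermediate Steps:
$o{\left(V{\left(\left(-5\right) \left(-2\right) \right)} \right)} + y = \left(\left(-5\right) \left(-2\right)\right)^{2} + 396942 = 10^{2} + 396942 = 100 + 396942 = 397042$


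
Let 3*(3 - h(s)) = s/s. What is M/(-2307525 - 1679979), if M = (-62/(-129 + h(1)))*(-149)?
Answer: 4619/251877336 ≈ 1.8338e-5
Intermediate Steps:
h(s) = 8/3 (h(s) = 3 - s/(3*s) = 3 - ⅓*1 = 3 - ⅓ = 8/3)
M = -27714/379 (M = (-62/(-129 + 8/3))*(-149) = (-62/(-379/3))*(-149) = -3/379*(-62)*(-149) = (186/379)*(-149) = -27714/379 ≈ -73.124)
M/(-2307525 - 1679979) = -27714/(379*(-2307525 - 1679979)) = -27714/379/(-3987504) = -27714/379*(-1/3987504) = 4619/251877336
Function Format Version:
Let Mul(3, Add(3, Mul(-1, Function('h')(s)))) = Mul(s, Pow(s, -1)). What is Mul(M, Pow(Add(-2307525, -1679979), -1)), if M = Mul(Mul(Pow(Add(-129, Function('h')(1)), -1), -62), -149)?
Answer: Rational(4619, 251877336) ≈ 1.8338e-5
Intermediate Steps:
Function('h')(s) = Rational(8, 3) (Function('h')(s) = Add(3, Mul(Rational(-1, 3), Mul(s, Pow(s, -1)))) = Add(3, Mul(Rational(-1, 3), 1)) = Add(3, Rational(-1, 3)) = Rational(8, 3))
M = Rational(-27714, 379) (M = Mul(Mul(Pow(Add(-129, Rational(8, 3)), -1), -62), -149) = Mul(Mul(Pow(Rational(-379, 3), -1), -62), -149) = Mul(Mul(Rational(-3, 379), -62), -149) = Mul(Rational(186, 379), -149) = Rational(-27714, 379) ≈ -73.124)
Mul(M, Pow(Add(-2307525, -1679979), -1)) = Mul(Rational(-27714, 379), Pow(Add(-2307525, -1679979), -1)) = Mul(Rational(-27714, 379), Pow(-3987504, -1)) = Mul(Rational(-27714, 379), Rational(-1, 3987504)) = Rational(4619, 251877336)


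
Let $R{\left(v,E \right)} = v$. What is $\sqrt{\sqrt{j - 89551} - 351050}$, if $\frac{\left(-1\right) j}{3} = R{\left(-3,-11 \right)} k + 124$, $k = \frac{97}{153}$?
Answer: $\frac{\sqrt{-101453450 + 17 i \sqrt{25986098}}}{17} \approx 0.25305 + 592.5 i$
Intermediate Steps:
$k = \frac{97}{153}$ ($k = 97 \cdot \frac{1}{153} = \frac{97}{153} \approx 0.63399$)
$j = - \frac{6227}{17}$ ($j = - 3 \left(\left(-3\right) \frac{97}{153} + 124\right) = - 3 \left(- \frac{97}{51} + 124\right) = \left(-3\right) \frac{6227}{51} = - \frac{6227}{17} \approx -366.29$)
$\sqrt{\sqrt{j - 89551} - 351050} = \sqrt{\sqrt{- \frac{6227}{17} - 89551} - 351050} = \sqrt{\sqrt{- \frac{1528594}{17}} - 351050} = \sqrt{\frac{i \sqrt{25986098}}{17} - 351050} = \sqrt{-351050 + \frac{i \sqrt{25986098}}{17}}$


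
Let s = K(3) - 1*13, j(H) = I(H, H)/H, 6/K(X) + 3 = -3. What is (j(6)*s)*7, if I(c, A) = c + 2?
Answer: -392/3 ≈ -130.67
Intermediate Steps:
K(X) = -1 (K(X) = 6/(-3 - 3) = 6/(-6) = 6*(-1/6) = -1)
I(c, A) = 2 + c
j(H) = (2 + H)/H
s = -14 (s = -1 - 1*13 = -1 - 13 = -14)
(j(6)*s)*7 = (((2 + 6)/6)*(-14))*7 = (((1/6)*8)*(-14))*7 = ((4/3)*(-14))*7 = -56/3*7 = -392/3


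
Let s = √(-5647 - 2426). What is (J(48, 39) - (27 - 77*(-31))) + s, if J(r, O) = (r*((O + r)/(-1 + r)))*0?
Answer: -2414 + 3*I*√897 ≈ -2414.0 + 89.85*I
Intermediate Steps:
J(r, O) = 0 (J(r, O) = (r*((O + r)/(-1 + r)))*0 = (r*(O + r)/(-1 + r))*0 = 0)
s = 3*I*√897 (s = √(-8073) = 3*I*√897 ≈ 89.85*I)
(J(48, 39) - (27 - 77*(-31))) + s = (0 - (27 - 77*(-31))) + 3*I*√897 = (0 - (27 + 2387)) + 3*I*√897 = (0 - 1*2414) + 3*I*√897 = (0 - 2414) + 3*I*√897 = -2414 + 3*I*√897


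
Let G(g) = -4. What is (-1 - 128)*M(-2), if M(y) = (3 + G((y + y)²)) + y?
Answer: 387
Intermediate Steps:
M(y) = -1 + y (M(y) = (3 - 4) + y = -1 + y)
(-1 - 128)*M(-2) = (-1 - 128)*(-1 - 2) = -129*(-3) = 387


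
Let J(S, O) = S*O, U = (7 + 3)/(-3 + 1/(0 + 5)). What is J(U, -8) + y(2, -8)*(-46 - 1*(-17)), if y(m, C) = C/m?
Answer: 1012/7 ≈ 144.57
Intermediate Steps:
U = -25/7 (U = 10/(-3 + 1/5) = 10/(-3 + ⅕) = 10/(-14/5) = 10*(-5/14) = -25/7 ≈ -3.5714)
y(m, C) = C/m
J(S, O) = O*S
J(U, -8) + y(2, -8)*(-46 - 1*(-17)) = -8*(-25/7) + (-8/2)*(-46 - 1*(-17)) = 200/7 + (-8*½)*(-46 + 17) = 200/7 - 4*(-29) = 200/7 + 116 = 1012/7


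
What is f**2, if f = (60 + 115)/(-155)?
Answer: 1225/961 ≈ 1.2747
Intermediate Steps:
f = -35/31 (f = 175*(-1/155) = -35/31 ≈ -1.1290)
f**2 = (-35/31)**2 = 1225/961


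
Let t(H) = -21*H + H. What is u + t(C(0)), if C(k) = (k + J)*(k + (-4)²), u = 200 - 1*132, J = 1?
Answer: -252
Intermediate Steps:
u = 68 (u = 200 - 132 = 68)
C(k) = (1 + k)*(16 + k) (C(k) = (k + 1)*(k + (-4)²) = (1 + k)*(k + 16) = (1 + k)*(16 + k))
t(H) = -20*H
u + t(C(0)) = 68 - 20*(16 + 0² + 17*0) = 68 - 20*(16 + 0 + 0) = 68 - 20*16 = 68 - 320 = -252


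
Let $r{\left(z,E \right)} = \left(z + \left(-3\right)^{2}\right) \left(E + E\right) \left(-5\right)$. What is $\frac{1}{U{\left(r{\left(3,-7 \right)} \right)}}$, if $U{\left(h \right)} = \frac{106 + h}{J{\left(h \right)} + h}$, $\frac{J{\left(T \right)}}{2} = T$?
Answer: $\frac{1260}{473} \approx 2.6638$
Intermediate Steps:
$J{\left(T \right)} = 2 T$
$r{\left(z,E \right)} = - 10 E \left(9 + z\right)$ ($r{\left(z,E \right)} = \left(z + 9\right) 2 E \left(-5\right) = \left(9 + z\right) 2 E \left(-5\right) = 2 E \left(9 + z\right) \left(-5\right) = - 10 E \left(9 + z\right)$)
$U{\left(h \right)} = \frac{106 + h}{3 h}$ ($U{\left(h \right)} = \frac{106 + h}{2 h + h} = \frac{106 + h}{3 h}$)
$\frac{1}{U{\left(r{\left(3,-7 \right)} \right)}} = \frac{1}{\frac{1}{3} \frac{1}{\left(-10\right) \left(-7\right) \left(9 + 3\right)} \left(106 - - 70 \left(9 + 3\right)\right)} = \frac{1}{\frac{1}{3} \frac{1}{\left(-10\right) \left(-7\right) 12} \left(106 - \left(-70\right) 12\right)} = \frac{1}{\frac{1}{3} \cdot \frac{1}{840} \left(106 + 840\right)} = \frac{1}{\frac{1}{3} \cdot \frac{1}{840} \cdot 946} = \frac{1}{\frac{473}{1260}} = \frac{1260}{473}$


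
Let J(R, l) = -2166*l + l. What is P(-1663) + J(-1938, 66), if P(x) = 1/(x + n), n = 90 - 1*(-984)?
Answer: -84162211/589 ≈ -1.4289e+5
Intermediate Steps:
n = 1074 (n = 90 + 984 = 1074)
P(x) = 1/(1074 + x) (P(x) = 1/(x + 1074) = 1/(1074 + x))
J(R, l) = -2165*l
P(-1663) + J(-1938, 66) = 1/(1074 - 1663) - 2165*66 = 1/(-589) - 142890 = -1/589 - 142890 = -84162211/589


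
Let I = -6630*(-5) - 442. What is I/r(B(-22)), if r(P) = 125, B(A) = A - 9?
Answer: 32708/125 ≈ 261.66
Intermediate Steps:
B(A) = -9 + A
I = 32708 (I = -442*(-75) - 442 = 33150 - 442 = 32708)
I/r(B(-22)) = 32708/125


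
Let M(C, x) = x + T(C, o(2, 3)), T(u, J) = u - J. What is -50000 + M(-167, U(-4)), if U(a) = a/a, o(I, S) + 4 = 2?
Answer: -50164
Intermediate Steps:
o(I, S) = -2 (o(I, S) = -4 + 2 = -2)
U(a) = 1
M(C, x) = 2 + C + x (M(C, x) = x + (C - 1*(-2)) = x + (C + 2) = x + (2 + C) = 2 + C + x)
-50000 + M(-167, U(-4)) = -50000 + (2 - 167 + 1) = -50000 - 164 = -50164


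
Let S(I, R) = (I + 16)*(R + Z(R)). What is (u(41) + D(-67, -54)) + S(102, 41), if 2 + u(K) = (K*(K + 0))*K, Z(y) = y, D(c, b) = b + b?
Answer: 78487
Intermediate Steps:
D(c, b) = 2*b
S(I, R) = 2*R*(16 + I) (S(I, R) = (I + 16)*(R + R) = (16 + I)*(2*R) = 2*R*(16 + I))
u(K) = -2 + K³ (u(K) = -2 + (K*(K + 0))*K = -2 + (K*K)*K = -2 + K²*K = -2 + K³)
(u(41) + D(-67, -54)) + S(102, 41) = ((-2 + 41³) + 2*(-54)) + 2*41*(16 + 102) = ((-2 + 68921) - 108) + 2*41*118 = (68919 - 108) + 9676 = 68811 + 9676 = 78487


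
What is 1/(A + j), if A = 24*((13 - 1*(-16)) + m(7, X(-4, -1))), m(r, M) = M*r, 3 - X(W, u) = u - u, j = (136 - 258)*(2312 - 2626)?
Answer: 1/39508 ≈ 2.5311e-5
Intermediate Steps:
j = 38308 (j = -122*(-314) = 38308)
X(W, u) = 3 (X(W, u) = 3 - (u - u) = 3 - 1*0 = 3 + 0 = 3)
A = 1200 (A = 24*((13 - 1*(-16)) + 3*7) = 24*((13 + 16) + 21) = 24*(29 + 21) = 24*50 = 1200)
1/(A + j) = 1/(1200 + 38308) = 1/39508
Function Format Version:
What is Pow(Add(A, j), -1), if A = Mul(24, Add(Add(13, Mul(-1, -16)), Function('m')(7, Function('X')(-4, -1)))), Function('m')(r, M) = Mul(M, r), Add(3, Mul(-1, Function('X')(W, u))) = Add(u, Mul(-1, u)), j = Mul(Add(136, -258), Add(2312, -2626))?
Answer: Rational(1, 39508) ≈ 2.5311e-5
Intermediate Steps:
j = 38308 (j = Mul(-122, -314) = 38308)
Function('X')(W, u) = 3 (Function('X')(W, u) = Add(3, Mul(-1, Add(u, Mul(-1, u)))) = Add(3, Mul(-1, 0)) = Add(3, 0) = 3)
A = 1200 (A = Mul(24, Add(Add(13, Mul(-1, -16)), Mul(3, 7))) = Mul(24, Add(Add(13, 16), 21)) = Mul(24, Add(29, 21)) = Mul(24, 50) = 1200)
Pow(Add(A, j), -1) = Pow(Add(1200, 38308), -1) = Pow(39508, -1) = Rational(1, 39508)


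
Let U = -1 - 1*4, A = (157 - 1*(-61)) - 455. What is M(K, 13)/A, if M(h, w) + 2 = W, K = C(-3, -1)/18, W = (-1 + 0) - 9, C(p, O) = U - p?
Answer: 4/79 ≈ 0.050633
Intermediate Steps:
A = -237 (A = (157 + 61) - 455 = 218 - 455 = -237)
U = -5 (U = -1 - 4 = -5)
C(p, O) = -5 - p
W = -10 (W = -1 - 9 = -10)
K = -1/9 (K = (-5 - 1*(-3))/18 = (-5 + 3)*(1/18) = -2*1/18 = -1/9 ≈ -0.11111)
M(h, w) = -12 (M(h, w) = -2 - 10 = -12)
M(K, 13)/A = -12/(-237) = -12*(-1/237) = 4/79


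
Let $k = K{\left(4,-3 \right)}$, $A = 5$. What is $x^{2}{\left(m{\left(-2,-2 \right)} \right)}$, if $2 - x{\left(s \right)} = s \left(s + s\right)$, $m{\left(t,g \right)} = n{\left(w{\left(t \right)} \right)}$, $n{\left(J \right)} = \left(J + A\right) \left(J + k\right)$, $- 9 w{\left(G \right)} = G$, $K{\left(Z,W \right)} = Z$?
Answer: $\frac{40531940260900}{43046721} \approx 9.4158 \cdot 10^{5}$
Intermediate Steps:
$k = 4$
$w{\left(G \right)} = - \frac{G}{9}$
$n{\left(J \right)} = \left(4 + J\right) \left(5 + J\right)$ ($n{\left(J \right)} = \left(J + 5\right) \left(J + 4\right) = \left(5 + J\right) \left(4 + J\right) = \left(4 + J\right) \left(5 + J\right)$)
$m{\left(t,g \right)} = 20 - t + \frac{t^{2}}{81}$ ($m{\left(t,g \right)} = 20 + \left(- \frac{t}{9}\right)^{2} + 9 \left(- \frac{t}{9}\right) = 20 + \frac{t^{2}}{81} - t = 20 - t + \frac{t^{2}}{81}$)
$x{\left(s \right)} = 2 - 2 s^{2}$ ($x{\left(s \right)} = 2 - s \left(s + s\right) = 2 - s 2 s = 2 - 2 s^{2}$)
$x^{2}{\left(m{\left(-2,-2 \right)} \right)} = \left(2 - 2 \left(20 - -2 + \frac{\left(-2\right)^{2}}{81}\right)^{2}\right)^{2} = \left(2 - 2 \left(20 + 2 + \frac{1}{81} \cdot 4\right)^{2}\right)^{2} = \left(2 - 2 \left(20 + 2 + \frac{4}{81}\right)^{2}\right)^{2} = \left(2 - 2 \left(\frac{1786}{81}\right)^{2}\right)^{2} = \left(2 - \frac{6379592}{6561}\right)^{2} = \left(- \frac{6366470}{6561}\right)^{2} = \frac{40531940260900}{43046721}$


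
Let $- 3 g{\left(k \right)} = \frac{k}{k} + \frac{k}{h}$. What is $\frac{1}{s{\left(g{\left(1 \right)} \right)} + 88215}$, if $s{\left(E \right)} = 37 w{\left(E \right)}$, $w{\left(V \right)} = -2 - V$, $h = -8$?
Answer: $\frac{24}{2115643} \approx 1.1344 \cdot 10^{-5}$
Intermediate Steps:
$g{\left(k \right)} = - \frac{1}{3} + \frac{k}{24}$ ($g{\left(k \right)} = - \frac{\frac{k}{k} + \frac{k}{-8}}{3} = - \frac{1 + k \left(- \frac{1}{8}\right)}{3} = - \frac{1 - \frac{k}{8}}{3} = - \frac{1}{3} + \frac{k}{24}$)
$s{\left(E \right)} = -74 - 37 E$ ($s{\left(E \right)} = 37 \left(-2 - E\right) = -74 - 37 E$)
$\frac{1}{s{\left(g{\left(1 \right)} \right)} + 88215} = \frac{1}{\left(-74 - 37 \left(- \frac{1}{3} + \frac{1}{24} \cdot 1\right)\right) + 88215} = \frac{1}{\left(-74 - 37 \left(- \frac{1}{3} + \frac{1}{24}\right)\right) + 88215} = \frac{1}{\left(-74 - - \frac{259}{24}\right) + 88215} = \frac{1}{\left(-74 + \frac{259}{24}\right) + 88215} = \frac{1}{- \frac{1517}{24} + 88215} = \frac{1}{\frac{2115643}{24}} = \frac{24}{2115643}$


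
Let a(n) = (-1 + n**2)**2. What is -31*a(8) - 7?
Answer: -123046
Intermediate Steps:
-31*a(8) - 7 = -31*(-1 + 8**2)**2 - 7 = -31*(-1 + 64)**2 - 7 = -31*63**2 - 7 = -31*3969 - 7 = -123039 - 7 = -123046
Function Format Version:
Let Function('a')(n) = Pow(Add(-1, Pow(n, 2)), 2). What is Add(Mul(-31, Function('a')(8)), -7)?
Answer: -123046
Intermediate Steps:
Add(Mul(-31, Function('a')(8)), -7) = Add(Mul(-31, Pow(Add(-1, Pow(8, 2)), 2)), -7) = Add(Mul(-31, Pow(Add(-1, 64), 2)), -7) = Add(Mul(-31, Pow(63, 2)), -7) = Add(Mul(-31, 3969), -7) = Add(-123039, -7) = -123046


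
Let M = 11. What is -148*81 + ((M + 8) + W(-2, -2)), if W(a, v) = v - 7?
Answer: -11978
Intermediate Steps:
W(a, v) = -7 + v
-148*81 + ((M + 8) + W(-2, -2)) = -148*81 + ((11 + 8) + (-7 - 2)) = -11988 + (19 - 9) = -11988 + 10 = -11978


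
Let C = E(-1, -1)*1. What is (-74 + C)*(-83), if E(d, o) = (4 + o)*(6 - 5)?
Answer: 5893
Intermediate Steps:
E(d, o) = 4 + o (E(d, o) = (4 + o)*1 = 4 + o)
C = 3 (C = (4 - 1)*1 = 3*1 = 3)
(-74 + C)*(-83) = (-74 + 3)*(-83) = -71*(-83) = 5893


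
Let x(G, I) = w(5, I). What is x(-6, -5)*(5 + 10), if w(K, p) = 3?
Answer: 45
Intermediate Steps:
x(G, I) = 3
x(-6, -5)*(5 + 10) = 3*(5 + 10) = 3*15 = 45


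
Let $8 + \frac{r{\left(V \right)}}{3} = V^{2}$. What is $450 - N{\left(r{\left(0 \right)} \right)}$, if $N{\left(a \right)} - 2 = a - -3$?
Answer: $469$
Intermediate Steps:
$r{\left(V \right)} = -24 + 3 V^{2}$
$N{\left(a \right)} = 5 + a$ ($N{\left(a \right)} = 2 + \left(a - -3\right) = 2 + \left(a + 3\right) = 2 + \left(3 + a\right) = 5 + a$)
$450 - N{\left(r{\left(0 \right)} \right)} = 450 - \left(5 - \left(24 - 3 \cdot 0^{2}\right)\right) = 450 - \left(5 + \left(-24 + 3 \cdot 0\right)\right) = 450 - \left(5 + \left(-24 + 0\right)\right) = 450 - \left(5 - 24\right) = 450 - -19 = 450 + 19 = 469$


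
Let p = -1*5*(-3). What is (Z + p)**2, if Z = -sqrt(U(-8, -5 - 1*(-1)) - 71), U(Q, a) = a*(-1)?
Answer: (15 - I*sqrt(67))**2 ≈ 158.0 - 245.56*I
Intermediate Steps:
p = 15 (p = -5*(-3) = 15)
U(Q, a) = -a
Z = -I*sqrt(67) (Z = -sqrt(-(-5 - 1*(-1)) - 71) = -sqrt(-(-5 + 1) - 71) = -sqrt(-1*(-4) - 71) = -sqrt(4 - 71) = -sqrt(-67) = -I*sqrt(67) ≈ -8.1853*I)
(Z + p)**2 = (-I*sqrt(67) + 15)**2 = (15 - I*sqrt(67))**2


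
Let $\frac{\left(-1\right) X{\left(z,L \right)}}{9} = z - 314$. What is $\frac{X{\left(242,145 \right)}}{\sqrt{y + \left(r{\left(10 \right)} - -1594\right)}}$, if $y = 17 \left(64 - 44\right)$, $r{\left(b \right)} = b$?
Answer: $6 \sqrt{6} \approx 14.697$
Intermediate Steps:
$X{\left(z,L \right)} = 2826 - 9 z$ ($X{\left(z,L \right)} = - 9 \left(z - 314\right) = - 9 \left(-314 + z\right) = 2826 - 9 z$)
$y = 340$ ($y = 17 \cdot 20 = 340$)
$\frac{X{\left(242,145 \right)}}{\sqrt{y + \left(r{\left(10 \right)} - -1594\right)}} = \frac{2826 - 2178}{\sqrt{340 + \left(10 - -1594\right)}} = \frac{2826 - 2178}{\sqrt{340 + \left(10 + 1594\right)}} = \frac{648}{\sqrt{340 + 1604}} = \frac{648}{\sqrt{1944}} = \frac{648}{18 \sqrt{6}} = 648 \frac{\sqrt{6}}{108} = 6 \sqrt{6}$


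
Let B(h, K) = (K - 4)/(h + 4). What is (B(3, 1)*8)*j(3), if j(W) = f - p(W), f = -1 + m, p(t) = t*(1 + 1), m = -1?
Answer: 192/7 ≈ 27.429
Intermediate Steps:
p(t) = 2*t (p(t) = t*2 = 2*t)
f = -2 (f = -1 - 1 = -2)
B(h, K) = (-4 + K)/(4 + h)
j(W) = -2 - 2*W
(B(3, 1)*8)*j(3) = (((-4 + 1)/(4 + 3))*8)*(-2 - 2*3) = ((-3/7)*8)*(-2 - 6) = (((⅐)*(-3))*8)*(-8) = -3/7*8*(-8) = -24/7*(-8) = 192/7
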